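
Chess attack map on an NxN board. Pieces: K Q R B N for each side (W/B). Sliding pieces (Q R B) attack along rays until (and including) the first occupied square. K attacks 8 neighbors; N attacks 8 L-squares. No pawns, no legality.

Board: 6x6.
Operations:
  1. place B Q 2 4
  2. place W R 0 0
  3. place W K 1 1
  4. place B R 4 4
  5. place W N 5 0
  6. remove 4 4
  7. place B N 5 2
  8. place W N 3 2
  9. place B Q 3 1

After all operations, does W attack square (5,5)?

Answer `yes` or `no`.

Op 1: place BQ@(2,4)
Op 2: place WR@(0,0)
Op 3: place WK@(1,1)
Op 4: place BR@(4,4)
Op 5: place WN@(5,0)
Op 6: remove (4,4)
Op 7: place BN@(5,2)
Op 8: place WN@(3,2)
Op 9: place BQ@(3,1)
Per-piece attacks for W:
  WR@(0,0): attacks (0,1) (0,2) (0,3) (0,4) (0,5) (1,0) (2,0) (3,0) (4,0) (5,0) [ray(1,0) blocked at (5,0)]
  WK@(1,1): attacks (1,2) (1,0) (2,1) (0,1) (2,2) (2,0) (0,2) (0,0)
  WN@(3,2): attacks (4,4) (5,3) (2,4) (1,3) (4,0) (5,1) (2,0) (1,1)
  WN@(5,0): attacks (4,2) (3,1)
W attacks (5,5): no

Answer: no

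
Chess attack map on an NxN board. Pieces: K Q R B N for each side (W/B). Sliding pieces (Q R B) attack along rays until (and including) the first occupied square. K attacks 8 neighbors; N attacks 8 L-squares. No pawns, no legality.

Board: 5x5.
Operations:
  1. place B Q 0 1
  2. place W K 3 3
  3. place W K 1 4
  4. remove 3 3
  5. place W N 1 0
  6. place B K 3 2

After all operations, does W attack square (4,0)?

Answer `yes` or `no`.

Answer: no

Derivation:
Op 1: place BQ@(0,1)
Op 2: place WK@(3,3)
Op 3: place WK@(1,4)
Op 4: remove (3,3)
Op 5: place WN@(1,0)
Op 6: place BK@(3,2)
Per-piece attacks for W:
  WN@(1,0): attacks (2,2) (3,1) (0,2)
  WK@(1,4): attacks (1,3) (2,4) (0,4) (2,3) (0,3)
W attacks (4,0): no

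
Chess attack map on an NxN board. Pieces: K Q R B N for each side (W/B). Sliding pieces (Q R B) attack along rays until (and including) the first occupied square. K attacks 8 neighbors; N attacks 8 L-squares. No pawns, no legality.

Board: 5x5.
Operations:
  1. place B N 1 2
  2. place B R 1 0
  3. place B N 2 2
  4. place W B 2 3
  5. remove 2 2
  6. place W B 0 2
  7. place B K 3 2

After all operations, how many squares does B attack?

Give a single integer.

Answer: 16

Derivation:
Op 1: place BN@(1,2)
Op 2: place BR@(1,0)
Op 3: place BN@(2,2)
Op 4: place WB@(2,3)
Op 5: remove (2,2)
Op 6: place WB@(0,2)
Op 7: place BK@(3,2)
Per-piece attacks for B:
  BR@(1,0): attacks (1,1) (1,2) (2,0) (3,0) (4,0) (0,0) [ray(0,1) blocked at (1,2)]
  BN@(1,2): attacks (2,4) (3,3) (0,4) (2,0) (3,1) (0,0)
  BK@(3,2): attacks (3,3) (3,1) (4,2) (2,2) (4,3) (4,1) (2,3) (2,1)
Union (16 distinct): (0,0) (0,4) (1,1) (1,2) (2,0) (2,1) (2,2) (2,3) (2,4) (3,0) (3,1) (3,3) (4,0) (4,1) (4,2) (4,3)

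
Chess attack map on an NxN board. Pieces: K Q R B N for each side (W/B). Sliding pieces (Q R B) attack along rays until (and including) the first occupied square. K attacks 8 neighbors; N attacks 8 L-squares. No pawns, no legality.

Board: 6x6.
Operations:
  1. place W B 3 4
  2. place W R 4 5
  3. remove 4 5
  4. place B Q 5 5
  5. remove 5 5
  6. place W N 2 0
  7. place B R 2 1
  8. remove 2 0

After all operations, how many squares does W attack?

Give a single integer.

Answer: 7

Derivation:
Op 1: place WB@(3,4)
Op 2: place WR@(4,5)
Op 3: remove (4,5)
Op 4: place BQ@(5,5)
Op 5: remove (5,5)
Op 6: place WN@(2,0)
Op 7: place BR@(2,1)
Op 8: remove (2,0)
Per-piece attacks for W:
  WB@(3,4): attacks (4,5) (4,3) (5,2) (2,5) (2,3) (1,2) (0,1)
Union (7 distinct): (0,1) (1,2) (2,3) (2,5) (4,3) (4,5) (5,2)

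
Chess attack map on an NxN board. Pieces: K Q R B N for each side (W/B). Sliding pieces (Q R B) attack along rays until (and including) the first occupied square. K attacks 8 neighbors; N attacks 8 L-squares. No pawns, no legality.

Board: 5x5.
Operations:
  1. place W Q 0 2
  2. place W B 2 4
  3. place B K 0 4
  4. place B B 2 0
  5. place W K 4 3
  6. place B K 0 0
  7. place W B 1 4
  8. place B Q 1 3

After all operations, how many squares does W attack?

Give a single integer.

Op 1: place WQ@(0,2)
Op 2: place WB@(2,4)
Op 3: place BK@(0,4)
Op 4: place BB@(2,0)
Op 5: place WK@(4,3)
Op 6: place BK@(0,0)
Op 7: place WB@(1,4)
Op 8: place BQ@(1,3)
Per-piece attacks for W:
  WQ@(0,2): attacks (0,3) (0,4) (0,1) (0,0) (1,2) (2,2) (3,2) (4,2) (1,3) (1,1) (2,0) [ray(0,1) blocked at (0,4); ray(0,-1) blocked at (0,0); ray(1,1) blocked at (1,3); ray(1,-1) blocked at (2,0)]
  WB@(1,4): attacks (2,3) (3,2) (4,1) (0,3)
  WB@(2,4): attacks (3,3) (4,2) (1,3) [ray(-1,-1) blocked at (1,3)]
  WK@(4,3): attacks (4,4) (4,2) (3,3) (3,4) (3,2)
Union (16 distinct): (0,0) (0,1) (0,3) (0,4) (1,1) (1,2) (1,3) (2,0) (2,2) (2,3) (3,2) (3,3) (3,4) (4,1) (4,2) (4,4)

Answer: 16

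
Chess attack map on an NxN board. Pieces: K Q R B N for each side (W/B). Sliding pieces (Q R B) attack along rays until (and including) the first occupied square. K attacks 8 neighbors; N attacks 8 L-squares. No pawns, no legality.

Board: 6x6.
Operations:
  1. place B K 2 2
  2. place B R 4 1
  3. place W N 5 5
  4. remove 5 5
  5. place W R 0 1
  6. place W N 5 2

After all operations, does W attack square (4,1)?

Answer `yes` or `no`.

Answer: yes

Derivation:
Op 1: place BK@(2,2)
Op 2: place BR@(4,1)
Op 3: place WN@(5,5)
Op 4: remove (5,5)
Op 5: place WR@(0,1)
Op 6: place WN@(5,2)
Per-piece attacks for W:
  WR@(0,1): attacks (0,2) (0,3) (0,4) (0,5) (0,0) (1,1) (2,1) (3,1) (4,1) [ray(1,0) blocked at (4,1)]
  WN@(5,2): attacks (4,4) (3,3) (4,0) (3,1)
W attacks (4,1): yes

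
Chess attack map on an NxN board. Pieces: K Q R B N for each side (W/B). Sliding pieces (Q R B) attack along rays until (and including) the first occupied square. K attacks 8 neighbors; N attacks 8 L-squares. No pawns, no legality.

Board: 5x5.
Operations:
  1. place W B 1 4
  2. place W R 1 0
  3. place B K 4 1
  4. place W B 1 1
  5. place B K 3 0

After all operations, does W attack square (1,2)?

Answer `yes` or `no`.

Answer: no

Derivation:
Op 1: place WB@(1,4)
Op 2: place WR@(1,0)
Op 3: place BK@(4,1)
Op 4: place WB@(1,1)
Op 5: place BK@(3,0)
Per-piece attacks for W:
  WR@(1,0): attacks (1,1) (2,0) (3,0) (0,0) [ray(0,1) blocked at (1,1); ray(1,0) blocked at (3,0)]
  WB@(1,1): attacks (2,2) (3,3) (4,4) (2,0) (0,2) (0,0)
  WB@(1,4): attacks (2,3) (3,2) (4,1) (0,3) [ray(1,-1) blocked at (4,1)]
W attacks (1,2): no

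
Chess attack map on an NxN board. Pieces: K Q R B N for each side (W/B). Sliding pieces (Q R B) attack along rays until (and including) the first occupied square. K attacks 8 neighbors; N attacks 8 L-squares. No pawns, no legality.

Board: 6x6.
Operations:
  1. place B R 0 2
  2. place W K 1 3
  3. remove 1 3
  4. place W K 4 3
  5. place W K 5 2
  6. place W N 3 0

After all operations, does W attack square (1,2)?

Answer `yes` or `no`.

Op 1: place BR@(0,2)
Op 2: place WK@(1,3)
Op 3: remove (1,3)
Op 4: place WK@(4,3)
Op 5: place WK@(5,2)
Op 6: place WN@(3,0)
Per-piece attacks for W:
  WN@(3,0): attacks (4,2) (5,1) (2,2) (1,1)
  WK@(4,3): attacks (4,4) (4,2) (5,3) (3,3) (5,4) (5,2) (3,4) (3,2)
  WK@(5,2): attacks (5,3) (5,1) (4,2) (4,3) (4,1)
W attacks (1,2): no

Answer: no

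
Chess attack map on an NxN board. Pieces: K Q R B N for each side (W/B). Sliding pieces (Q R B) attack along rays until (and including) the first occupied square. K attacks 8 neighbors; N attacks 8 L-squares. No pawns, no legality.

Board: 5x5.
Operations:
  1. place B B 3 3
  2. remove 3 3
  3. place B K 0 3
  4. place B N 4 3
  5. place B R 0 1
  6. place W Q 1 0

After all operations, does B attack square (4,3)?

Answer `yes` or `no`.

Op 1: place BB@(3,3)
Op 2: remove (3,3)
Op 3: place BK@(0,3)
Op 4: place BN@(4,3)
Op 5: place BR@(0,1)
Op 6: place WQ@(1,0)
Per-piece attacks for B:
  BR@(0,1): attacks (0,2) (0,3) (0,0) (1,1) (2,1) (3,1) (4,1) [ray(0,1) blocked at (0,3)]
  BK@(0,3): attacks (0,4) (0,2) (1,3) (1,4) (1,2)
  BN@(4,3): attacks (2,4) (3,1) (2,2)
B attacks (4,3): no

Answer: no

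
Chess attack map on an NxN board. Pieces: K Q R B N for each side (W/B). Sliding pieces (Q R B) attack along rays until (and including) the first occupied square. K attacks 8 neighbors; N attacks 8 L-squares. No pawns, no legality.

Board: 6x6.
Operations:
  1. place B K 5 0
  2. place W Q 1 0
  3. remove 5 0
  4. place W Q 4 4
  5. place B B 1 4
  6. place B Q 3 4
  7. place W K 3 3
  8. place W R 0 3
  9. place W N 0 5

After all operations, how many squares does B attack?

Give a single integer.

Op 1: place BK@(5,0)
Op 2: place WQ@(1,0)
Op 3: remove (5,0)
Op 4: place WQ@(4,4)
Op 5: place BB@(1,4)
Op 6: place BQ@(3,4)
Op 7: place WK@(3,3)
Op 8: place WR@(0,3)
Op 9: place WN@(0,5)
Per-piece attacks for B:
  BB@(1,4): attacks (2,5) (2,3) (3,2) (4,1) (5,0) (0,5) (0,3) [ray(-1,1) blocked at (0,5); ray(-1,-1) blocked at (0,3)]
  BQ@(3,4): attacks (3,5) (3,3) (4,4) (2,4) (1,4) (4,5) (4,3) (5,2) (2,5) (2,3) (1,2) (0,1) [ray(0,-1) blocked at (3,3); ray(1,0) blocked at (4,4); ray(-1,0) blocked at (1,4)]
Union (17 distinct): (0,1) (0,3) (0,5) (1,2) (1,4) (2,3) (2,4) (2,5) (3,2) (3,3) (3,5) (4,1) (4,3) (4,4) (4,5) (5,0) (5,2)

Answer: 17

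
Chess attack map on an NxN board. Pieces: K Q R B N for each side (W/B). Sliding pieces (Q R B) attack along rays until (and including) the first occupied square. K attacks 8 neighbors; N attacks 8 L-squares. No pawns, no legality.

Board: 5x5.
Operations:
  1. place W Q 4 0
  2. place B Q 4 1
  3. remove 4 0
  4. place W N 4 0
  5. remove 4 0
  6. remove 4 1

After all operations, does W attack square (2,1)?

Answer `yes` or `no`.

Answer: no

Derivation:
Op 1: place WQ@(4,0)
Op 2: place BQ@(4,1)
Op 3: remove (4,0)
Op 4: place WN@(4,0)
Op 5: remove (4,0)
Op 6: remove (4,1)
Per-piece attacks for W:
W attacks (2,1): no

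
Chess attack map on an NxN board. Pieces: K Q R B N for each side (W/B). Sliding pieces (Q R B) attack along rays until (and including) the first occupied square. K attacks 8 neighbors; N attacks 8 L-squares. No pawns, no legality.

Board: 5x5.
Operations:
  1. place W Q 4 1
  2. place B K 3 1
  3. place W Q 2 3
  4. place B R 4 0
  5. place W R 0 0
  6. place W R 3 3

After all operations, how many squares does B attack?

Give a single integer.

Op 1: place WQ@(4,1)
Op 2: place BK@(3,1)
Op 3: place WQ@(2,3)
Op 4: place BR@(4,0)
Op 5: place WR@(0,0)
Op 6: place WR@(3,3)
Per-piece attacks for B:
  BK@(3,1): attacks (3,2) (3,0) (4,1) (2,1) (4,2) (4,0) (2,2) (2,0)
  BR@(4,0): attacks (4,1) (3,0) (2,0) (1,0) (0,0) [ray(0,1) blocked at (4,1); ray(-1,0) blocked at (0,0)]
Union (10 distinct): (0,0) (1,0) (2,0) (2,1) (2,2) (3,0) (3,2) (4,0) (4,1) (4,2)

Answer: 10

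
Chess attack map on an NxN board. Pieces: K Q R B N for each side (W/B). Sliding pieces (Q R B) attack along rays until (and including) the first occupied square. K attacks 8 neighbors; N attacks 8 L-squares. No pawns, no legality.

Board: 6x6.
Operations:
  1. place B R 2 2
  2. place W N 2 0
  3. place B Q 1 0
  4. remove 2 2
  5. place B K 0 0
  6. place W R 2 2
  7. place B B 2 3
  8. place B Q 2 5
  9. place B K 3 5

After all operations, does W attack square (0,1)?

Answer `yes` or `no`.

Answer: yes

Derivation:
Op 1: place BR@(2,2)
Op 2: place WN@(2,0)
Op 3: place BQ@(1,0)
Op 4: remove (2,2)
Op 5: place BK@(0,0)
Op 6: place WR@(2,2)
Op 7: place BB@(2,3)
Op 8: place BQ@(2,5)
Op 9: place BK@(3,5)
Per-piece attacks for W:
  WN@(2,0): attacks (3,2) (4,1) (1,2) (0,1)
  WR@(2,2): attacks (2,3) (2,1) (2,0) (3,2) (4,2) (5,2) (1,2) (0,2) [ray(0,1) blocked at (2,3); ray(0,-1) blocked at (2,0)]
W attacks (0,1): yes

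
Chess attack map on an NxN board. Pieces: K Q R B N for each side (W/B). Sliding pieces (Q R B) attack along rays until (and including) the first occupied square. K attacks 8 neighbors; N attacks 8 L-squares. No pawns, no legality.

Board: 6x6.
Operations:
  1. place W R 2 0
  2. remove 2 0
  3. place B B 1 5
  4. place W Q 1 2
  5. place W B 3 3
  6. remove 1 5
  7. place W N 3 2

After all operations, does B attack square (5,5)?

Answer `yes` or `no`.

Answer: no

Derivation:
Op 1: place WR@(2,0)
Op 2: remove (2,0)
Op 3: place BB@(1,5)
Op 4: place WQ@(1,2)
Op 5: place WB@(3,3)
Op 6: remove (1,5)
Op 7: place WN@(3,2)
Per-piece attacks for B:
B attacks (5,5): no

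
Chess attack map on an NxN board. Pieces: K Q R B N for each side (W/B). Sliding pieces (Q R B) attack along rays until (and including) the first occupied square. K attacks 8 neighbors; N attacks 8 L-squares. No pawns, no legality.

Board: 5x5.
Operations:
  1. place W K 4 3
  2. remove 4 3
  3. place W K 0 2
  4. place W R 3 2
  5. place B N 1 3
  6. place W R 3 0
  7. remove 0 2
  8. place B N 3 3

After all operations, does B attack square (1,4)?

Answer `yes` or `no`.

Answer: yes

Derivation:
Op 1: place WK@(4,3)
Op 2: remove (4,3)
Op 3: place WK@(0,2)
Op 4: place WR@(3,2)
Op 5: place BN@(1,3)
Op 6: place WR@(3,0)
Op 7: remove (0,2)
Op 8: place BN@(3,3)
Per-piece attacks for B:
  BN@(1,3): attacks (3,4) (2,1) (3,2) (0,1)
  BN@(3,3): attacks (1,4) (4,1) (2,1) (1,2)
B attacks (1,4): yes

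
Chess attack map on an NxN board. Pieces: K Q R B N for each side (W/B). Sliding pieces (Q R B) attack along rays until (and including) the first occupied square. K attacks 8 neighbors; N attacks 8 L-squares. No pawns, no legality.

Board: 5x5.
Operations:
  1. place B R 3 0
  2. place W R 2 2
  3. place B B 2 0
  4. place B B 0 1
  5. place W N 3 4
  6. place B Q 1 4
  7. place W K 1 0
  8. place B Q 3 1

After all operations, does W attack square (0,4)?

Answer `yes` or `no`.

Op 1: place BR@(3,0)
Op 2: place WR@(2,2)
Op 3: place BB@(2,0)
Op 4: place BB@(0,1)
Op 5: place WN@(3,4)
Op 6: place BQ@(1,4)
Op 7: place WK@(1,0)
Op 8: place BQ@(3,1)
Per-piece attacks for W:
  WK@(1,0): attacks (1,1) (2,0) (0,0) (2,1) (0,1)
  WR@(2,2): attacks (2,3) (2,4) (2,1) (2,0) (3,2) (4,2) (1,2) (0,2) [ray(0,-1) blocked at (2,0)]
  WN@(3,4): attacks (4,2) (2,2) (1,3)
W attacks (0,4): no

Answer: no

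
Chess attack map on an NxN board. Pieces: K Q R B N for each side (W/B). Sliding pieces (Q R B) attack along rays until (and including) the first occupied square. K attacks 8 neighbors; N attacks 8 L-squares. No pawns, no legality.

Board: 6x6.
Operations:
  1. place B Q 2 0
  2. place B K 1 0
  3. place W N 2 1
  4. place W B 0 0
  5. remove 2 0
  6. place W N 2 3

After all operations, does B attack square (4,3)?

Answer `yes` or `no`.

Op 1: place BQ@(2,0)
Op 2: place BK@(1,0)
Op 3: place WN@(2,1)
Op 4: place WB@(0,0)
Op 5: remove (2,0)
Op 6: place WN@(2,3)
Per-piece attacks for B:
  BK@(1,0): attacks (1,1) (2,0) (0,0) (2,1) (0,1)
B attacks (4,3): no

Answer: no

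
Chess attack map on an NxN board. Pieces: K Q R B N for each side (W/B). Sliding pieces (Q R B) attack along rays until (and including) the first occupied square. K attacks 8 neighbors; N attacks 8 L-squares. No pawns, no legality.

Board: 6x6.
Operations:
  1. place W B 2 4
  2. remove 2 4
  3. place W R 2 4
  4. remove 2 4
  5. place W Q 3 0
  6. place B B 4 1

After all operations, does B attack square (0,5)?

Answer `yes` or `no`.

Op 1: place WB@(2,4)
Op 2: remove (2,4)
Op 3: place WR@(2,4)
Op 4: remove (2,4)
Op 5: place WQ@(3,0)
Op 6: place BB@(4,1)
Per-piece attacks for B:
  BB@(4,1): attacks (5,2) (5,0) (3,2) (2,3) (1,4) (0,5) (3,0) [ray(-1,-1) blocked at (3,0)]
B attacks (0,5): yes

Answer: yes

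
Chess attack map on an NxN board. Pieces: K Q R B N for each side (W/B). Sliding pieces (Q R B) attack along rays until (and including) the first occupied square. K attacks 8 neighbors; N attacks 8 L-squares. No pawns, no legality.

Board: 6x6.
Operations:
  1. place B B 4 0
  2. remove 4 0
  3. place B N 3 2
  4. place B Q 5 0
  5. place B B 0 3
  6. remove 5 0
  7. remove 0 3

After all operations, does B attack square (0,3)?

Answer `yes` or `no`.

Op 1: place BB@(4,0)
Op 2: remove (4,0)
Op 3: place BN@(3,2)
Op 4: place BQ@(5,0)
Op 5: place BB@(0,3)
Op 6: remove (5,0)
Op 7: remove (0,3)
Per-piece attacks for B:
  BN@(3,2): attacks (4,4) (5,3) (2,4) (1,3) (4,0) (5,1) (2,0) (1,1)
B attacks (0,3): no

Answer: no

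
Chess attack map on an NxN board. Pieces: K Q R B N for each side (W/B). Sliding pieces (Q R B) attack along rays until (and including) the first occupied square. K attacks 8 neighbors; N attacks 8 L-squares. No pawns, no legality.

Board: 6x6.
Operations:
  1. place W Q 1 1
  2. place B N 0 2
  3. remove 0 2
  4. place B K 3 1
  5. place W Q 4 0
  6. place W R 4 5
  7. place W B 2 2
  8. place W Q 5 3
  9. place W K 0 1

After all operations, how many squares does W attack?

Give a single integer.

Op 1: place WQ@(1,1)
Op 2: place BN@(0,2)
Op 3: remove (0,2)
Op 4: place BK@(3,1)
Op 5: place WQ@(4,0)
Op 6: place WR@(4,5)
Op 7: place WB@(2,2)
Op 8: place WQ@(5,3)
Op 9: place WK@(0,1)
Per-piece attacks for W:
  WK@(0,1): attacks (0,2) (0,0) (1,1) (1,2) (1,0)
  WQ@(1,1): attacks (1,2) (1,3) (1,4) (1,5) (1,0) (2,1) (3,1) (0,1) (2,2) (2,0) (0,2) (0,0) [ray(1,0) blocked at (3,1); ray(-1,0) blocked at (0,1); ray(1,1) blocked at (2,2)]
  WB@(2,2): attacks (3,3) (4,4) (5,5) (3,1) (1,3) (0,4) (1,1) [ray(1,-1) blocked at (3,1); ray(-1,-1) blocked at (1,1)]
  WQ@(4,0): attacks (4,1) (4,2) (4,3) (4,4) (4,5) (5,0) (3,0) (2,0) (1,0) (0,0) (5,1) (3,1) [ray(0,1) blocked at (4,5); ray(-1,1) blocked at (3,1)]
  WR@(4,5): attacks (4,4) (4,3) (4,2) (4,1) (4,0) (5,5) (3,5) (2,5) (1,5) (0,5) [ray(0,-1) blocked at (4,0)]
  WQ@(5,3): attacks (5,4) (5,5) (5,2) (5,1) (5,0) (4,3) (3,3) (2,3) (1,3) (0,3) (4,4) (3,5) (4,2) (3,1) [ray(-1,-1) blocked at (3,1)]
Union (32 distinct): (0,0) (0,1) (0,2) (0,3) (0,4) (0,5) (1,0) (1,1) (1,2) (1,3) (1,4) (1,5) (2,0) (2,1) (2,2) (2,3) (2,5) (3,0) (3,1) (3,3) (3,5) (4,0) (4,1) (4,2) (4,3) (4,4) (4,5) (5,0) (5,1) (5,2) (5,4) (5,5)

Answer: 32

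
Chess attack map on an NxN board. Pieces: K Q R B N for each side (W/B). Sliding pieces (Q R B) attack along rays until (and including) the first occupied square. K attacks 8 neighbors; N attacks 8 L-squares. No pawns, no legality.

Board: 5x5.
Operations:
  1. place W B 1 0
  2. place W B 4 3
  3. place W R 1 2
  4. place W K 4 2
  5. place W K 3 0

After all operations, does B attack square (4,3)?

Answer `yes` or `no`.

Answer: no

Derivation:
Op 1: place WB@(1,0)
Op 2: place WB@(4,3)
Op 3: place WR@(1,2)
Op 4: place WK@(4,2)
Op 5: place WK@(3,0)
Per-piece attacks for B:
B attacks (4,3): no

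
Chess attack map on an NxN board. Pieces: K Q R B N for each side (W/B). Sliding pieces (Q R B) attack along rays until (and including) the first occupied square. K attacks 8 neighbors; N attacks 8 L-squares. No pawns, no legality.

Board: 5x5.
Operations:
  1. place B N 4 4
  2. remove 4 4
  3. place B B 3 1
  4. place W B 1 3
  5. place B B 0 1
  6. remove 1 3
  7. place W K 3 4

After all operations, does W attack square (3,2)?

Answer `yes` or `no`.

Answer: no

Derivation:
Op 1: place BN@(4,4)
Op 2: remove (4,4)
Op 3: place BB@(3,1)
Op 4: place WB@(1,3)
Op 5: place BB@(0,1)
Op 6: remove (1,3)
Op 7: place WK@(3,4)
Per-piece attacks for W:
  WK@(3,4): attacks (3,3) (4,4) (2,4) (4,3) (2,3)
W attacks (3,2): no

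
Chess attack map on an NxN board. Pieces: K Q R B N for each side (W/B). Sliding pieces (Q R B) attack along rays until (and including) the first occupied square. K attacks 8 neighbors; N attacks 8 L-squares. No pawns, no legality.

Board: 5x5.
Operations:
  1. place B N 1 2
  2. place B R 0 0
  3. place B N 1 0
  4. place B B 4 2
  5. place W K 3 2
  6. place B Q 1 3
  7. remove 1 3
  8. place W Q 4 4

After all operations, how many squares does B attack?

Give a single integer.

Op 1: place BN@(1,2)
Op 2: place BR@(0,0)
Op 3: place BN@(1,0)
Op 4: place BB@(4,2)
Op 5: place WK@(3,2)
Op 6: place BQ@(1,3)
Op 7: remove (1,3)
Op 8: place WQ@(4,4)
Per-piece attacks for B:
  BR@(0,0): attacks (0,1) (0,2) (0,3) (0,4) (1,0) [ray(1,0) blocked at (1,0)]
  BN@(1,0): attacks (2,2) (3,1) (0,2)
  BN@(1,2): attacks (2,4) (3,3) (0,4) (2,0) (3,1) (0,0)
  BB@(4,2): attacks (3,3) (2,4) (3,1) (2,0)
Union (11 distinct): (0,0) (0,1) (0,2) (0,3) (0,4) (1,0) (2,0) (2,2) (2,4) (3,1) (3,3)

Answer: 11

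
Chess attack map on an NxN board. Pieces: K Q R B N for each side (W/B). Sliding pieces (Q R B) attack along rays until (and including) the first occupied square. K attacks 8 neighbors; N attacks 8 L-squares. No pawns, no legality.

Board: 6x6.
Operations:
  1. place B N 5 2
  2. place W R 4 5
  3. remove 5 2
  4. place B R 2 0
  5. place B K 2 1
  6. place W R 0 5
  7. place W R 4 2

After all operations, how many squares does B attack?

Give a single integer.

Op 1: place BN@(5,2)
Op 2: place WR@(4,5)
Op 3: remove (5,2)
Op 4: place BR@(2,0)
Op 5: place BK@(2,1)
Op 6: place WR@(0,5)
Op 7: place WR@(4,2)
Per-piece attacks for B:
  BR@(2,0): attacks (2,1) (3,0) (4,0) (5,0) (1,0) (0,0) [ray(0,1) blocked at (2,1)]
  BK@(2,1): attacks (2,2) (2,0) (3,1) (1,1) (3,2) (3,0) (1,2) (1,0)
Union (12 distinct): (0,0) (1,0) (1,1) (1,2) (2,0) (2,1) (2,2) (3,0) (3,1) (3,2) (4,0) (5,0)

Answer: 12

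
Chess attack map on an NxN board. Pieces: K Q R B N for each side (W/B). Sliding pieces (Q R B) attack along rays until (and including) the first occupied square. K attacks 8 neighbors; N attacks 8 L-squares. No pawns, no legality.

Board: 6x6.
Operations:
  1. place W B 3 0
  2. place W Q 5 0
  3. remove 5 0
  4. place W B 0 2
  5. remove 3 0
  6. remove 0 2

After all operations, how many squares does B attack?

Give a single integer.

Op 1: place WB@(3,0)
Op 2: place WQ@(5,0)
Op 3: remove (5,0)
Op 4: place WB@(0,2)
Op 5: remove (3,0)
Op 6: remove (0,2)
Per-piece attacks for B:
Union (0 distinct): (none)

Answer: 0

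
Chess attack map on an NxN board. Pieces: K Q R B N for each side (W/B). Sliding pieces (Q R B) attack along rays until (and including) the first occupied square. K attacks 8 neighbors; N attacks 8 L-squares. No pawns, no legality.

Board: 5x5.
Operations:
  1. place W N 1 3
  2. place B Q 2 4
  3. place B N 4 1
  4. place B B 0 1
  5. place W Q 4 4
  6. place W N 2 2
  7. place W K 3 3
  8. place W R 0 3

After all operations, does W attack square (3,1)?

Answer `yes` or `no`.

Op 1: place WN@(1,3)
Op 2: place BQ@(2,4)
Op 3: place BN@(4,1)
Op 4: place BB@(0,1)
Op 5: place WQ@(4,4)
Op 6: place WN@(2,2)
Op 7: place WK@(3,3)
Op 8: place WR@(0,3)
Per-piece attacks for W:
  WR@(0,3): attacks (0,4) (0,2) (0,1) (1,3) [ray(0,-1) blocked at (0,1); ray(1,0) blocked at (1,3)]
  WN@(1,3): attacks (3,4) (2,1) (3,2) (0,1)
  WN@(2,2): attacks (3,4) (4,3) (1,4) (0,3) (3,0) (4,1) (1,0) (0,1)
  WK@(3,3): attacks (3,4) (3,2) (4,3) (2,3) (4,4) (4,2) (2,4) (2,2)
  WQ@(4,4): attacks (4,3) (4,2) (4,1) (3,4) (2,4) (3,3) [ray(0,-1) blocked at (4,1); ray(-1,0) blocked at (2,4); ray(-1,-1) blocked at (3,3)]
W attacks (3,1): no

Answer: no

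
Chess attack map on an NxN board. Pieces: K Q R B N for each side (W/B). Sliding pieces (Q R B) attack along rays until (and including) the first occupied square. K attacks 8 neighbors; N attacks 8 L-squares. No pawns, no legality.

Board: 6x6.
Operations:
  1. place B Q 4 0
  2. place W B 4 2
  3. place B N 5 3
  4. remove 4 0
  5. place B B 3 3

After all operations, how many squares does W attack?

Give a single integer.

Op 1: place BQ@(4,0)
Op 2: place WB@(4,2)
Op 3: place BN@(5,3)
Op 4: remove (4,0)
Op 5: place BB@(3,3)
Per-piece attacks for W:
  WB@(4,2): attacks (5,3) (5,1) (3,3) (3,1) (2,0) [ray(1,1) blocked at (5,3); ray(-1,1) blocked at (3,3)]
Union (5 distinct): (2,0) (3,1) (3,3) (5,1) (5,3)

Answer: 5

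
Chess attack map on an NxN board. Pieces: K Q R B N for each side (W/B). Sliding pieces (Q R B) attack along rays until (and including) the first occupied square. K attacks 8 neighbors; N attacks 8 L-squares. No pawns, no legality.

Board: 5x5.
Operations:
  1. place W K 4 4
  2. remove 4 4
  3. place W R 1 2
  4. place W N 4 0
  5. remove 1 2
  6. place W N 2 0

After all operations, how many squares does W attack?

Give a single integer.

Op 1: place WK@(4,4)
Op 2: remove (4,4)
Op 3: place WR@(1,2)
Op 4: place WN@(4,0)
Op 5: remove (1,2)
Op 6: place WN@(2,0)
Per-piece attacks for W:
  WN@(2,0): attacks (3,2) (4,1) (1,2) (0,1)
  WN@(4,0): attacks (3,2) (2,1)
Union (5 distinct): (0,1) (1,2) (2,1) (3,2) (4,1)

Answer: 5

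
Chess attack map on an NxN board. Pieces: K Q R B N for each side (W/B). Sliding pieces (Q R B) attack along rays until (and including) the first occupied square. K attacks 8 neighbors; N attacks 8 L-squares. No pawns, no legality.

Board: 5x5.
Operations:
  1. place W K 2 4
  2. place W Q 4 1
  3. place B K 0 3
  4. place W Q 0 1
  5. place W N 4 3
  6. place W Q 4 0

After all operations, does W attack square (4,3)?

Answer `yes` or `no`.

Op 1: place WK@(2,4)
Op 2: place WQ@(4,1)
Op 3: place BK@(0,3)
Op 4: place WQ@(0,1)
Op 5: place WN@(4,3)
Op 6: place WQ@(4,0)
Per-piece attacks for W:
  WQ@(0,1): attacks (0,2) (0,3) (0,0) (1,1) (2,1) (3,1) (4,1) (1,2) (2,3) (3,4) (1,0) [ray(0,1) blocked at (0,3); ray(1,0) blocked at (4,1)]
  WK@(2,4): attacks (2,3) (3,4) (1,4) (3,3) (1,3)
  WQ@(4,0): attacks (4,1) (3,0) (2,0) (1,0) (0,0) (3,1) (2,2) (1,3) (0,4) [ray(0,1) blocked at (4,1)]
  WQ@(4,1): attacks (4,2) (4,3) (4,0) (3,1) (2,1) (1,1) (0,1) (3,2) (2,3) (1,4) (3,0) [ray(0,1) blocked at (4,3); ray(0,-1) blocked at (4,0); ray(-1,0) blocked at (0,1)]
  WN@(4,3): attacks (2,4) (3,1) (2,2)
W attacks (4,3): yes

Answer: yes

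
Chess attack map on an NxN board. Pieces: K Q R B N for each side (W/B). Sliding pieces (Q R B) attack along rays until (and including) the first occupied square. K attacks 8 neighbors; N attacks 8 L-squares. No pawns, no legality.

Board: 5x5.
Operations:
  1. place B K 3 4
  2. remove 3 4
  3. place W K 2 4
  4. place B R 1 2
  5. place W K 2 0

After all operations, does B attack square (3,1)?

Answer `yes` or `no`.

Op 1: place BK@(3,4)
Op 2: remove (3,4)
Op 3: place WK@(2,4)
Op 4: place BR@(1,2)
Op 5: place WK@(2,0)
Per-piece attacks for B:
  BR@(1,2): attacks (1,3) (1,4) (1,1) (1,0) (2,2) (3,2) (4,2) (0,2)
B attacks (3,1): no

Answer: no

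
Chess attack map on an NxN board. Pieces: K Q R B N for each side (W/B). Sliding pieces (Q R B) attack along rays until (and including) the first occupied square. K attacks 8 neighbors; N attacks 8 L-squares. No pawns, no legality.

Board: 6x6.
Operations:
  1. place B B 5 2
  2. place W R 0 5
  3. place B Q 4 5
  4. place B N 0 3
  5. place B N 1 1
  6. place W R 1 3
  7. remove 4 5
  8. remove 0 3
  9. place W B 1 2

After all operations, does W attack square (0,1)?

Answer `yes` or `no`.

Answer: yes

Derivation:
Op 1: place BB@(5,2)
Op 2: place WR@(0,5)
Op 3: place BQ@(4,5)
Op 4: place BN@(0,3)
Op 5: place BN@(1,1)
Op 6: place WR@(1,3)
Op 7: remove (4,5)
Op 8: remove (0,3)
Op 9: place WB@(1,2)
Per-piece attacks for W:
  WR@(0,5): attacks (0,4) (0,3) (0,2) (0,1) (0,0) (1,5) (2,5) (3,5) (4,5) (5,5)
  WB@(1,2): attacks (2,3) (3,4) (4,5) (2,1) (3,0) (0,3) (0,1)
  WR@(1,3): attacks (1,4) (1,5) (1,2) (2,3) (3,3) (4,3) (5,3) (0,3) [ray(0,-1) blocked at (1,2)]
W attacks (0,1): yes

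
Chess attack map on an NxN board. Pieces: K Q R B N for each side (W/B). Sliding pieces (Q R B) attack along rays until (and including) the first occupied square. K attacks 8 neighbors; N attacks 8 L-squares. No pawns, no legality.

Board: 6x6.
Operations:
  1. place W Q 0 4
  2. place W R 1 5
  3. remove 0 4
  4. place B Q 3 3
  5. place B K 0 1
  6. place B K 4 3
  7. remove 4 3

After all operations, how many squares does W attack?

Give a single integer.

Answer: 10

Derivation:
Op 1: place WQ@(0,4)
Op 2: place WR@(1,5)
Op 3: remove (0,4)
Op 4: place BQ@(3,3)
Op 5: place BK@(0,1)
Op 6: place BK@(4,3)
Op 7: remove (4,3)
Per-piece attacks for W:
  WR@(1,5): attacks (1,4) (1,3) (1,2) (1,1) (1,0) (2,5) (3,5) (4,5) (5,5) (0,5)
Union (10 distinct): (0,5) (1,0) (1,1) (1,2) (1,3) (1,4) (2,5) (3,5) (4,5) (5,5)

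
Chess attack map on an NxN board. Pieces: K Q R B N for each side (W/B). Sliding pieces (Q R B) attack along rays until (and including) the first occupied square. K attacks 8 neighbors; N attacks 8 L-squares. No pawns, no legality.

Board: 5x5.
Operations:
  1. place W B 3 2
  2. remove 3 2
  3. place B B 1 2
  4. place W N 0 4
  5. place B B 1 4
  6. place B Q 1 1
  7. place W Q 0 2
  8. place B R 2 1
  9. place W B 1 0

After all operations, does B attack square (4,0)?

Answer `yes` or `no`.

Answer: no

Derivation:
Op 1: place WB@(3,2)
Op 2: remove (3,2)
Op 3: place BB@(1,2)
Op 4: place WN@(0,4)
Op 5: place BB@(1,4)
Op 6: place BQ@(1,1)
Op 7: place WQ@(0,2)
Op 8: place BR@(2,1)
Op 9: place WB@(1,0)
Per-piece attacks for B:
  BQ@(1,1): attacks (1,2) (1,0) (2,1) (0,1) (2,2) (3,3) (4,4) (2,0) (0,2) (0,0) [ray(0,1) blocked at (1,2); ray(0,-1) blocked at (1,0); ray(1,0) blocked at (2,1); ray(-1,1) blocked at (0,2)]
  BB@(1,2): attacks (2,3) (3,4) (2,1) (0,3) (0,1) [ray(1,-1) blocked at (2,1)]
  BB@(1,4): attacks (2,3) (3,2) (4,1) (0,3)
  BR@(2,1): attacks (2,2) (2,3) (2,4) (2,0) (3,1) (4,1) (1,1) [ray(-1,0) blocked at (1,1)]
B attacks (4,0): no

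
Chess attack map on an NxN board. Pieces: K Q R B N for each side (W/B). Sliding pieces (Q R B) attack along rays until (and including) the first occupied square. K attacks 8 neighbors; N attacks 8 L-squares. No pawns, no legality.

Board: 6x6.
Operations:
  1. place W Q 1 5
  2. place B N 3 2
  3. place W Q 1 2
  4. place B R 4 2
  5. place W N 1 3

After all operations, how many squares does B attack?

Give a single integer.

Op 1: place WQ@(1,5)
Op 2: place BN@(3,2)
Op 3: place WQ@(1,2)
Op 4: place BR@(4,2)
Op 5: place WN@(1,3)
Per-piece attacks for B:
  BN@(3,2): attacks (4,4) (5,3) (2,4) (1,3) (4,0) (5,1) (2,0) (1,1)
  BR@(4,2): attacks (4,3) (4,4) (4,5) (4,1) (4,0) (5,2) (3,2) [ray(-1,0) blocked at (3,2)]
Union (13 distinct): (1,1) (1,3) (2,0) (2,4) (3,2) (4,0) (4,1) (4,3) (4,4) (4,5) (5,1) (5,2) (5,3)

Answer: 13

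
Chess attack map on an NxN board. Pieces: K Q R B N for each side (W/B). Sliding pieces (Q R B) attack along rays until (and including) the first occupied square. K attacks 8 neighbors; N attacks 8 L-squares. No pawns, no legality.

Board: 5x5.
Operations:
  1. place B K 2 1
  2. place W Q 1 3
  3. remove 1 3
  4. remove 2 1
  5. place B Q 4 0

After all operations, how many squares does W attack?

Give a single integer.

Answer: 0

Derivation:
Op 1: place BK@(2,1)
Op 2: place WQ@(1,3)
Op 3: remove (1,3)
Op 4: remove (2,1)
Op 5: place BQ@(4,0)
Per-piece attacks for W:
Union (0 distinct): (none)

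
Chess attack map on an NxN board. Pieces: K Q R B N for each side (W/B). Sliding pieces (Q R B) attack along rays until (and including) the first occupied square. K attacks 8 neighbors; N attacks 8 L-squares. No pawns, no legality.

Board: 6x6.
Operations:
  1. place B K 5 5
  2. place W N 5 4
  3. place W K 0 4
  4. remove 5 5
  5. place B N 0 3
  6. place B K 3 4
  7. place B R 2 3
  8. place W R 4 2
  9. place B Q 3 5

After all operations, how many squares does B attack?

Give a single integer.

Answer: 20

Derivation:
Op 1: place BK@(5,5)
Op 2: place WN@(5,4)
Op 3: place WK@(0,4)
Op 4: remove (5,5)
Op 5: place BN@(0,3)
Op 6: place BK@(3,4)
Op 7: place BR@(2,3)
Op 8: place WR@(4,2)
Op 9: place BQ@(3,5)
Per-piece attacks for B:
  BN@(0,3): attacks (1,5) (2,4) (1,1) (2,2)
  BR@(2,3): attacks (2,4) (2,5) (2,2) (2,1) (2,0) (3,3) (4,3) (5,3) (1,3) (0,3) [ray(-1,0) blocked at (0,3)]
  BK@(3,4): attacks (3,5) (3,3) (4,4) (2,4) (4,5) (4,3) (2,5) (2,3)
  BQ@(3,5): attacks (3,4) (4,5) (5,5) (2,5) (1,5) (0,5) (4,4) (5,3) (2,4) (1,3) (0,2) [ray(0,-1) blocked at (3,4)]
Union (20 distinct): (0,2) (0,3) (0,5) (1,1) (1,3) (1,5) (2,0) (2,1) (2,2) (2,3) (2,4) (2,5) (3,3) (3,4) (3,5) (4,3) (4,4) (4,5) (5,3) (5,5)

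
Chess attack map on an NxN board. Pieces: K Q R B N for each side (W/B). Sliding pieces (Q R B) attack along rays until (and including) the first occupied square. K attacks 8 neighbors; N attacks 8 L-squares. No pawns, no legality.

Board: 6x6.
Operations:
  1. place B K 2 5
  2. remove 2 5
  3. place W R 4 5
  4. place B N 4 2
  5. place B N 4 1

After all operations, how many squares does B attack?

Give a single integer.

Op 1: place BK@(2,5)
Op 2: remove (2,5)
Op 3: place WR@(4,5)
Op 4: place BN@(4,2)
Op 5: place BN@(4,1)
Per-piece attacks for B:
  BN@(4,1): attacks (5,3) (3,3) (2,2) (2,0)
  BN@(4,2): attacks (5,4) (3,4) (2,3) (5,0) (3,0) (2,1)
Union (10 distinct): (2,0) (2,1) (2,2) (2,3) (3,0) (3,3) (3,4) (5,0) (5,3) (5,4)

Answer: 10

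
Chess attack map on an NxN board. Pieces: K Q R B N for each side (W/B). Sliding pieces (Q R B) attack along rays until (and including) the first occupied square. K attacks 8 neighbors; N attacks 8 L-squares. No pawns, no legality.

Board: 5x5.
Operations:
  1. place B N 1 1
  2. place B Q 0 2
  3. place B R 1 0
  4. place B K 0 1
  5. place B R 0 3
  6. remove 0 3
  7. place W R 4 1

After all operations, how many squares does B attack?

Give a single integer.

Op 1: place BN@(1,1)
Op 2: place BQ@(0,2)
Op 3: place BR@(1,0)
Op 4: place BK@(0,1)
Op 5: place BR@(0,3)
Op 6: remove (0,3)
Op 7: place WR@(4,1)
Per-piece attacks for B:
  BK@(0,1): attacks (0,2) (0,0) (1,1) (1,2) (1,0)
  BQ@(0,2): attacks (0,3) (0,4) (0,1) (1,2) (2,2) (3,2) (4,2) (1,3) (2,4) (1,1) [ray(0,-1) blocked at (0,1); ray(1,-1) blocked at (1,1)]
  BR@(1,0): attacks (1,1) (2,0) (3,0) (4,0) (0,0) [ray(0,1) blocked at (1,1)]
  BN@(1,1): attacks (2,3) (3,2) (0,3) (3,0)
Union (17 distinct): (0,0) (0,1) (0,2) (0,3) (0,4) (1,0) (1,1) (1,2) (1,3) (2,0) (2,2) (2,3) (2,4) (3,0) (3,2) (4,0) (4,2)

Answer: 17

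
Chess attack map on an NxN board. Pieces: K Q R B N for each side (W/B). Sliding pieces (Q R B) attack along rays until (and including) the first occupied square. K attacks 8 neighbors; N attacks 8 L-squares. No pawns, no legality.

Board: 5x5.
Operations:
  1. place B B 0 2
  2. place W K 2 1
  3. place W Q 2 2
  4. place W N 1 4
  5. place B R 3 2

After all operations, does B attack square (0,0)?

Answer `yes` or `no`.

Answer: no

Derivation:
Op 1: place BB@(0,2)
Op 2: place WK@(2,1)
Op 3: place WQ@(2,2)
Op 4: place WN@(1,4)
Op 5: place BR@(3,2)
Per-piece attacks for B:
  BB@(0,2): attacks (1,3) (2,4) (1,1) (2,0)
  BR@(3,2): attacks (3,3) (3,4) (3,1) (3,0) (4,2) (2,2) [ray(-1,0) blocked at (2,2)]
B attacks (0,0): no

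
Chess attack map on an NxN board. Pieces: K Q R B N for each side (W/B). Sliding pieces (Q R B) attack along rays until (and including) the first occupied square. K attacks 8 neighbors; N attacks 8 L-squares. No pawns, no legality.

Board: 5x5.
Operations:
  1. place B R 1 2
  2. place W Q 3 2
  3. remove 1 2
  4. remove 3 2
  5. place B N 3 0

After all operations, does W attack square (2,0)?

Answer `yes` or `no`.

Op 1: place BR@(1,2)
Op 2: place WQ@(3,2)
Op 3: remove (1,2)
Op 4: remove (3,2)
Op 5: place BN@(3,0)
Per-piece attacks for W:
W attacks (2,0): no

Answer: no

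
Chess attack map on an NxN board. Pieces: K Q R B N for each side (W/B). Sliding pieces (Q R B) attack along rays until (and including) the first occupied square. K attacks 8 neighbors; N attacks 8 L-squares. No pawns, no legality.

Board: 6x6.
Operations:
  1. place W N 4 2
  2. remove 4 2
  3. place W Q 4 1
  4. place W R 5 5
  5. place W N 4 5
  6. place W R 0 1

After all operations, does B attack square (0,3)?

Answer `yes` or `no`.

Answer: no

Derivation:
Op 1: place WN@(4,2)
Op 2: remove (4,2)
Op 3: place WQ@(4,1)
Op 4: place WR@(5,5)
Op 5: place WN@(4,5)
Op 6: place WR@(0,1)
Per-piece attacks for B:
B attacks (0,3): no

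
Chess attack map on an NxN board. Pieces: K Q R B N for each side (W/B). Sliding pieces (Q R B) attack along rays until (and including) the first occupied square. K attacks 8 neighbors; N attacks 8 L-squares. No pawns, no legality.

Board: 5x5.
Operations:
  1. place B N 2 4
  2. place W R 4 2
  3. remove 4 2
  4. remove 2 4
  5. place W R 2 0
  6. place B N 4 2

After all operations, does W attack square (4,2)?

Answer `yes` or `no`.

Op 1: place BN@(2,4)
Op 2: place WR@(4,2)
Op 3: remove (4,2)
Op 4: remove (2,4)
Op 5: place WR@(2,0)
Op 6: place BN@(4,2)
Per-piece attacks for W:
  WR@(2,0): attacks (2,1) (2,2) (2,3) (2,4) (3,0) (4,0) (1,0) (0,0)
W attacks (4,2): no

Answer: no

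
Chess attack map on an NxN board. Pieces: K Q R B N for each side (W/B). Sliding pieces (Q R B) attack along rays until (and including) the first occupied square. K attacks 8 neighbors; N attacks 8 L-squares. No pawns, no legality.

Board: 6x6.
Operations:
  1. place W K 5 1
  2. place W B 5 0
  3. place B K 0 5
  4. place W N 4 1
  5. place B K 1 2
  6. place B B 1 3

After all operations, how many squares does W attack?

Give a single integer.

Answer: 9

Derivation:
Op 1: place WK@(5,1)
Op 2: place WB@(5,0)
Op 3: place BK@(0,5)
Op 4: place WN@(4,1)
Op 5: place BK@(1,2)
Op 6: place BB@(1,3)
Per-piece attacks for W:
  WN@(4,1): attacks (5,3) (3,3) (2,2) (2,0)
  WB@(5,0): attacks (4,1) [ray(-1,1) blocked at (4,1)]
  WK@(5,1): attacks (5,2) (5,0) (4,1) (4,2) (4,0)
Union (9 distinct): (2,0) (2,2) (3,3) (4,0) (4,1) (4,2) (5,0) (5,2) (5,3)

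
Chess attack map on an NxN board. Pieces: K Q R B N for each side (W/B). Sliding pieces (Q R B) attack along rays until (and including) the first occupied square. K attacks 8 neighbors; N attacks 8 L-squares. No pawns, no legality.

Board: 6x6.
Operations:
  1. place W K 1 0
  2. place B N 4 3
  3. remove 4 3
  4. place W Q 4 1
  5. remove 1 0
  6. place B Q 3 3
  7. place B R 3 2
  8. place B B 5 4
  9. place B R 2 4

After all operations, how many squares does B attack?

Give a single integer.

Op 1: place WK@(1,0)
Op 2: place BN@(4,3)
Op 3: remove (4,3)
Op 4: place WQ@(4,1)
Op 5: remove (1,0)
Op 6: place BQ@(3,3)
Op 7: place BR@(3,2)
Op 8: place BB@(5,4)
Op 9: place BR@(2,4)
Per-piece attacks for B:
  BR@(2,4): attacks (2,5) (2,3) (2,2) (2,1) (2,0) (3,4) (4,4) (5,4) (1,4) (0,4) [ray(1,0) blocked at (5,4)]
  BR@(3,2): attacks (3,3) (3,1) (3,0) (4,2) (5,2) (2,2) (1,2) (0,2) [ray(0,1) blocked at (3,3)]
  BQ@(3,3): attacks (3,4) (3,5) (3,2) (4,3) (5,3) (2,3) (1,3) (0,3) (4,4) (5,5) (4,2) (5,1) (2,4) (2,2) (1,1) (0,0) [ray(0,-1) blocked at (3,2); ray(-1,1) blocked at (2,4)]
  BB@(5,4): attacks (4,5) (4,3) (3,2) [ray(-1,-1) blocked at (3,2)]
Union (29 distinct): (0,0) (0,2) (0,3) (0,4) (1,1) (1,2) (1,3) (1,4) (2,0) (2,1) (2,2) (2,3) (2,4) (2,5) (3,0) (3,1) (3,2) (3,3) (3,4) (3,5) (4,2) (4,3) (4,4) (4,5) (5,1) (5,2) (5,3) (5,4) (5,5)

Answer: 29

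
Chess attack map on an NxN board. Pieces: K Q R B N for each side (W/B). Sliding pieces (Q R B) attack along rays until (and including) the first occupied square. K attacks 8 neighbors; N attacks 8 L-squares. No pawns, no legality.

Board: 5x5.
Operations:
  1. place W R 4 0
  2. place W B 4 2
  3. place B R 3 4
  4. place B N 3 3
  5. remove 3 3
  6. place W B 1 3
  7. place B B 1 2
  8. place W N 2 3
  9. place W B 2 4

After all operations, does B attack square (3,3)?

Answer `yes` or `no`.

Answer: yes

Derivation:
Op 1: place WR@(4,0)
Op 2: place WB@(4,2)
Op 3: place BR@(3,4)
Op 4: place BN@(3,3)
Op 5: remove (3,3)
Op 6: place WB@(1,3)
Op 7: place BB@(1,2)
Op 8: place WN@(2,3)
Op 9: place WB@(2,4)
Per-piece attacks for B:
  BB@(1,2): attacks (2,3) (2,1) (3,0) (0,3) (0,1) [ray(1,1) blocked at (2,3)]
  BR@(3,4): attacks (3,3) (3,2) (3,1) (3,0) (4,4) (2,4) [ray(-1,0) blocked at (2,4)]
B attacks (3,3): yes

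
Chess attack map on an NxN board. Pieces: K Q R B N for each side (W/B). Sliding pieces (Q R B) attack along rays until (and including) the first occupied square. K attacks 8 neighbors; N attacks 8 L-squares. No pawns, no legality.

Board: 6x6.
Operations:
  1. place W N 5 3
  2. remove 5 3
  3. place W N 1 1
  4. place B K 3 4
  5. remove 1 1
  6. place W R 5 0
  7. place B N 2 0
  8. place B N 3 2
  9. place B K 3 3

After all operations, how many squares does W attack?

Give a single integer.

Op 1: place WN@(5,3)
Op 2: remove (5,3)
Op 3: place WN@(1,1)
Op 4: place BK@(3,4)
Op 5: remove (1,1)
Op 6: place WR@(5,0)
Op 7: place BN@(2,0)
Op 8: place BN@(3,2)
Op 9: place BK@(3,3)
Per-piece attacks for W:
  WR@(5,0): attacks (5,1) (5,2) (5,3) (5,4) (5,5) (4,0) (3,0) (2,0) [ray(-1,0) blocked at (2,0)]
Union (8 distinct): (2,0) (3,0) (4,0) (5,1) (5,2) (5,3) (5,4) (5,5)

Answer: 8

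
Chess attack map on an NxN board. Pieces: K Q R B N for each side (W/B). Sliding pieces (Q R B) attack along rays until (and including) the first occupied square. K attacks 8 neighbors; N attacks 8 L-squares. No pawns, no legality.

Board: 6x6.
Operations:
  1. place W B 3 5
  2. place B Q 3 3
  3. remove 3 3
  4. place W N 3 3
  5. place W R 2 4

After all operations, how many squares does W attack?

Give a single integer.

Answer: 16

Derivation:
Op 1: place WB@(3,5)
Op 2: place BQ@(3,3)
Op 3: remove (3,3)
Op 4: place WN@(3,3)
Op 5: place WR@(2,4)
Per-piece attacks for W:
  WR@(2,4): attacks (2,5) (2,3) (2,2) (2,1) (2,0) (3,4) (4,4) (5,4) (1,4) (0,4)
  WN@(3,3): attacks (4,5) (5,4) (2,5) (1,4) (4,1) (5,2) (2,1) (1,2)
  WB@(3,5): attacks (4,4) (5,3) (2,4) [ray(-1,-1) blocked at (2,4)]
Union (16 distinct): (0,4) (1,2) (1,4) (2,0) (2,1) (2,2) (2,3) (2,4) (2,5) (3,4) (4,1) (4,4) (4,5) (5,2) (5,3) (5,4)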